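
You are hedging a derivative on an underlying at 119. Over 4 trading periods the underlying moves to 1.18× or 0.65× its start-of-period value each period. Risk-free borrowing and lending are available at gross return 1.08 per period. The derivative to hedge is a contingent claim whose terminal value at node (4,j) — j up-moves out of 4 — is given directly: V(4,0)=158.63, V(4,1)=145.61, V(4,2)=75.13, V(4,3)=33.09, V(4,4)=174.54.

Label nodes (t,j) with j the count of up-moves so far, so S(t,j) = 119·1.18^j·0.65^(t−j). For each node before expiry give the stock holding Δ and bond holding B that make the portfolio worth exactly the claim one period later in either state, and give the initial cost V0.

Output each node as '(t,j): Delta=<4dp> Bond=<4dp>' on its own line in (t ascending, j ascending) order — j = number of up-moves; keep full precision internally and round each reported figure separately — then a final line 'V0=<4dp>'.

(0,0): Delta=0.6757 Bond=-4.7707
(1,0): Delta=-1.0397 Bond=127.5297
(1,1): Delta=0.8954 Bond=-36.0086
(2,0): Delta=-2.0723 Bond=189.6503
(2,1): Delta=-0.9074 Bond=125.6581
(2,2): Delta=1.1264 Bond=-77.1561
(3,0): Delta=-0.7517 Bond=161.6647
(3,1): Delta=-2.2415 Bond=214.8590
(3,2): Delta=-0.7365 Bond=117.3042
(3,3): Delta=1.3650 Bond=-129.9874
V0=75.6348

Risk-neutral probability p* = (R−d)/(u−d) = (1.08−0.65)/(1.18−0.65) = 0.8113.
At expiry t=4: V(4,0)=158.6300, V(4,1)=145.6100, V(4,2)=75.1300, V(4,3)=33.0900, V(4,4)=174.5400
(3,0): S=32.6804. Δ = (V_up−V_dn)/(S_up−S_dn) = (145.6100−158.6300)/(38.5628−21.2422) = -0.7517. V = [p*·145.6100 + (1−p*)·158.6300]/1.08 = 137.0987. B = V − Δ·S = 161.6647.
(3,1): S=59.3274. Δ = (V_up−V_dn)/(S_up−S_dn) = (75.1300−145.6100)/(70.0064−38.5628) = -2.2415. V = [p*·75.1300 + (1−p*)·145.6100]/1.08 = 81.8779. B = V − Δ·S = 214.8590.
(3,2): S=107.7021. Δ = (V_up−V_dn)/(S_up−S_dn) = (33.0900−75.1300)/(127.0885−70.0064) = -0.7365. V = [p*·33.0900 + (1−p*)·75.1300]/1.08 = 37.9834. B = V − Δ·S = 117.3042.
(3,3): S=195.5208. Δ = (V_up−V_dn)/(S_up−S_dn) = (174.5400−33.0900)/(230.7146−127.0885) = 1.3650. V = [p*·174.5400 + (1−p*)·33.0900]/1.08 = 136.8994. B = V − Δ·S = -129.9874.
(2,0): S=50.2775. Δ = (V_up−V_dn)/(S_up−S_dn) = (81.8779−137.0987)/(59.3274−32.6804) = -2.0723. V = [p*·81.8779 + (1−p*)·137.0987]/1.08 = 85.4601. B = V − Δ·S = 189.6503.
(2,1): S=91.2730. Δ = (V_up−V_dn)/(S_up−S_dn) = (37.9834−81.8779)/(107.7021−59.3274) = -0.9074. V = [p*·37.9834 + (1−p*)·81.8779]/1.08 = 42.8383. B = V − Δ·S = 125.6581.
(2,2): S=165.6956. Δ = (V_up−V_dn)/(S_up−S_dn) = (136.8994−37.9834)/(195.5208−107.7021) = 1.1264. V = [p*·136.8994 + (1−p*)·37.9834]/1.08 = 109.4778. B = V − Δ·S = -77.1561.
(1,0): S=77.3500. Δ = (V_up−V_dn)/(S_up−S_dn) = (42.8383−85.4601)/(91.2730−50.2775) = -1.0397. V = [p*·42.8383 + (1−p*)·85.4601]/1.08 = 47.1113. B = V − Δ·S = 127.5297.
(1,1): S=140.4200. Δ = (V_up−V_dn)/(S_up−S_dn) = (109.4778−42.8383)/(165.6956−91.2730) = 0.8954. V = [p*·109.4778 + (1−p*)·42.8383]/1.08 = 89.7262. B = V − Δ·S = -36.0086.
(0,0): S=119.0000. Δ = (V_up−V_dn)/(S_up−S_dn) = (89.7262−47.1113)/(140.4200−77.3500) = 0.6757. V = [p*·89.7262 + (1−p*)·47.1113]/1.08 = 75.6348. B = V − Δ·S = -4.7707.
Self-financing check: at every node Δ·S+B equals the discounted successor values.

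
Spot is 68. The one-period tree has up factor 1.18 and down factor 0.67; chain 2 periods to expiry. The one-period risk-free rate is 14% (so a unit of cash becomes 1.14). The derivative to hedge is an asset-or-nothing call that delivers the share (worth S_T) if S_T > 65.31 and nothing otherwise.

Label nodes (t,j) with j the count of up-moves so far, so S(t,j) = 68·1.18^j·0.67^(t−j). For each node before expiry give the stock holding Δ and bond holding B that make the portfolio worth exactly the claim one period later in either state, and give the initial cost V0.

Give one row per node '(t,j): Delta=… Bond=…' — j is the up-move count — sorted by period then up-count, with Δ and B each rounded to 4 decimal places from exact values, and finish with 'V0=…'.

(0,0): Delta=2.2071 Bond=-88.2055
(1,0): Delta=0.0000 Bond=0.0000
(1,1): Delta=2.3137 Bond=-109.1120
V0=61.8755

Since d<R<u, set p* = (R−d)/(u−d) = 0.9216; price each node as the discounted p*-expectation of its children.
At expiry t=2: V(2,0)=0.0000, V(2,1)=0.0000, V(2,2)=94.6832
  t=1,j=0: stock 45.5600 → up 53.7608 (V=0.0000), down 30.5252 (V=0.0000). Price 0.0000; hedge Δ=0.0000, bond B=0.0000.
  t=1,j=1: stock 80.2400 → up 94.6832 (V=94.6832), down 53.7608 (V=0.0000). Price 76.5413; hedge Δ=2.3137, bond B=-109.1120.
  t=0,j=0: stock 68.0000 → up 80.2400 (V=76.5413), down 45.5600 (V=0.0000). Price 61.8755; hedge Δ=2.2071, bond B=-88.2055.
Check: Δ(0,0)·S0 + B(0,0) = 61.8755 = V0.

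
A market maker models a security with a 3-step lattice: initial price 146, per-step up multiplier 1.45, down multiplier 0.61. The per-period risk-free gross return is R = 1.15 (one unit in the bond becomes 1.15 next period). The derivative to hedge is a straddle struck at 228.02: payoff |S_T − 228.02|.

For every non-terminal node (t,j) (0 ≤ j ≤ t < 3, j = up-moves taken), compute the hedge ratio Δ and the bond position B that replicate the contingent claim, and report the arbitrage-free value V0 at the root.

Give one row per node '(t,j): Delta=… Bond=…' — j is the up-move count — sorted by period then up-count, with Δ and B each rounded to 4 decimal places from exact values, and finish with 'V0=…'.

Risk-neutral probability p* = (R−d)/(u−d) = (1.15−0.61)/(1.45−0.61) = 0.6429.
Payoff layer (t=3): V(3,0)=194.8808, V(3,1)=149.2464, V(3,2)=40.7713, V(3,3)=217.0792
  t=2,j=0: stock 54.3266 → up 78.7736 (V=149.2464), down 33.1392 (V=194.8808). Price 143.9517; hedge Δ=-1.0000, bond B=198.2783.
  t=2,j=1: stock 129.1370 → up 187.2486 (V=40.7713), down 78.7736 (V=149.2464). Price 69.1413; hedge Δ=-1.0000, bond B=198.2783.
  t=2,j=2: stock 306.9650 → up 445.0993 (V=217.0792), down 187.2487 (V=40.7713). Price 134.0106; hedge Δ=0.6838, bond B=-75.8798.
  t=1,j=0: stock 89.0600 → up 129.1370 (V=69.1413), down 54.3266 (V=143.9517). Price 83.3559; hedge Δ=-1.0000, bond B=172.4159.
  t=1,j=1: stock 211.7000 → up 306.9650 (V=134.0106), down 129.1370 (V=69.1413). Price 96.3852; hedge Δ=0.3648, bond B=19.1598.
  t=0,j=0: stock 146.0000 → up 211.7000 (V=96.3852), down 89.0600 (V=83.3559). Price 79.7668; hedge Δ=0.1062, bond B=64.2558.
The time-0 hedge costs 79.7668, which is the no-arbitrage price.

(0,0): Delta=0.1062 Bond=64.2558
(1,0): Delta=-1.0000 Bond=172.4159
(1,1): Delta=0.3648 Bond=19.1598
(2,0): Delta=-1.0000 Bond=198.2783
(2,1): Delta=-1.0000 Bond=198.2783
(2,2): Delta=0.6838 Bond=-75.8798
V0=79.7668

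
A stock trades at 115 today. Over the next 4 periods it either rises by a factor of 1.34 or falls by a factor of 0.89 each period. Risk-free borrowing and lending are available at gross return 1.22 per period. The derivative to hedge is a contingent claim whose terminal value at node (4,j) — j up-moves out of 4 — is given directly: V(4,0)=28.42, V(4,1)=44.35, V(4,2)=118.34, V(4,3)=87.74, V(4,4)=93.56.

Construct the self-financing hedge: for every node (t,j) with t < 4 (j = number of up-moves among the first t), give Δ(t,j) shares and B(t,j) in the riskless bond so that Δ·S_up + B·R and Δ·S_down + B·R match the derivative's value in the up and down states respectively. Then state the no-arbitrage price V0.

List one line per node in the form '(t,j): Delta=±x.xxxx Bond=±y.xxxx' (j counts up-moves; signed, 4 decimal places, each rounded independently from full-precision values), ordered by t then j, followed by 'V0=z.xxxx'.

(0,0): Delta=0.0107 Bond=41.0766
(1,0): Delta=0.1986 Bond=30.8835
(1,1): Delta=-0.0347 Bond=57.1062
(2,0): Delta=1.1699 Bond=-50.8012
(2,1): Delta=-0.0360 Bond=69.8521
(2,2): Delta=-0.0343 Bond=69.6033
(3,0): Delta=0.4367 Bond=-2.5295
(3,1): Delta=1.3470 Bond=-83.5949
(3,2): Delta=-0.3700 Bond=146.6066
(3,3): Delta=0.0467 Bond=62.4831
V0=42.3100

Since d<R<u, set p* = (R−d)/(u−d) = 0.7333; price each node as the discounted p*-expectation of its children.
Payoff layer (t=4): V(4,0)=28.4200, V(4,1)=44.3500, V(4,2)=118.3400, V(4,3)=87.7400, V(4,4)=93.5600
(3,0): S=81.0714. Δ = (V_up−V_dn)/(S_up−S_dn) = (44.3500−28.4200)/(108.6357−72.1536) = 0.4367. V = [p*·44.3500 + (1−p*)·28.4200]/1.22 = 32.8705. B = V − Δ·S = -2.5295.
(3,1): S=122.0626. Δ = (V_up−V_dn)/(S_up−S_dn) = (118.3400−44.3500)/(163.5639−108.6357) = 1.3470. V = [p*·118.3400 + (1−p*)·44.3500]/1.22 = 80.8273. B = V − Δ·S = -83.5949.
(3,2): S=183.7797. Δ = (V_up−V_dn)/(S_up−S_dn) = (87.7400−118.3400)/(246.2647−163.5639) = -0.3700. V = [p*·87.7400 + (1−p*)·118.3400]/1.22 = 78.6066. B = V − Δ·S = 146.6066.
(3,3): S=276.7020. Δ = (V_up−V_dn)/(S_up−S_dn) = (93.5600−87.7400)/(370.7806−246.2647) = 0.0467. V = [p*·93.5600 + (1−p*)·87.7400]/1.22 = 75.4164. B = V − Δ·S = 62.4831.
(2,0): S=91.0915. Δ = (V_up−V_dn)/(S_up−S_dn) = (80.8273−32.8705)/(122.0626−81.0714) = 1.1699. V = [p*·80.8273 + (1−p*)·32.8705]/1.22 = 55.7695. B = V − Δ·S = -50.8012.
(2,1): S=137.1490. Δ = (V_up−V_dn)/(S_up−S_dn) = (78.6066−80.8273)/(183.7797−122.0626) = -0.0360. V = [p*·78.6066 + (1−p*)·80.8273]/1.22 = 64.9170. B = V − Δ·S = 69.8521.
(2,2): S=206.4940. Δ = (V_up−V_dn)/(S_up−S_dn) = (75.4164−78.6066)/(276.7020−183.7797) = -0.0343. V = [p*·75.4164 + (1−p*)·78.6066]/1.22 = 62.5140. B = V − Δ·S = 69.6033.
(1,0): S=102.3500. Δ = (V_up−V_dn)/(S_up−S_dn) = (64.9170−55.7695)/(137.1490−91.0915) = 0.1986. V = [p*·64.9170 + (1−p*)·55.7695]/1.22 = 51.2112. B = V − Δ·S = 30.8835.
(1,1): S=154.1000. Δ = (V_up−V_dn)/(S_up−S_dn) = (62.5140−64.9170)/(206.4940−137.1490) = -0.0347. V = [p*·62.5140 + (1−p*)·64.9170]/1.22 = 51.7662. B = V − Δ·S = 57.1062.
(0,0): S=115.0000. Δ = (V_up−V_dn)/(S_up−S_dn) = (51.7662−51.2112)/(154.1000−102.3500) = 0.0107. V = [p*·51.7662 + (1−p*)·51.2112]/1.22 = 42.3100. B = V − Δ·S = 41.0766.
The time-0 hedge costs 42.3100, which is the no-arbitrage price.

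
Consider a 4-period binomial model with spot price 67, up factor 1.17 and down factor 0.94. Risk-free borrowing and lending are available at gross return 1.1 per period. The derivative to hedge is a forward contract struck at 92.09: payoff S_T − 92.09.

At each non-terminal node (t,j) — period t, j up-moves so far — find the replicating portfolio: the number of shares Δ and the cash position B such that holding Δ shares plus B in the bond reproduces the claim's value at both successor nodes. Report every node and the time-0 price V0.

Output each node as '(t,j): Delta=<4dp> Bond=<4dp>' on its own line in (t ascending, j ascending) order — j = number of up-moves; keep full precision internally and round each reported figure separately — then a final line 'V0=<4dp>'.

The replicating-portfolio and risk-neutral prices coincide; use p* = (1.1−0.94)/(1.17−0.94) = 0.6957 for the latter.
At expiry t=4: V(4,0)=-39.7798, V(4,1)=-26.9805, V(4,2)=-11.0495, V(4,3)=8.7796, V(4,4)=33.4604
  t=3,j=0: stock 55.6491 → up 65.1095 (V=-26.9805), down 52.3102 (V=-39.7798). Price -28.0691; hedge Δ=1.0000, bond B=-83.7182.
  t=3,j=1: stock 69.2654 → up 81.0405 (V=-11.0495), down 65.1095 (V=-26.9805). Price -14.4528; hedge Δ=1.0000, bond B=-83.7182.
  t=3,j=2: stock 86.2133 → up 100.8696 (V=8.7796), down 81.0405 (V=-11.0495). Price 2.4951; hedge Δ=1.0000, bond B=-83.7182.
  t=3,j=3: stock 107.3081 → up 125.5504 (V=33.4604), down 100.8696 (V=8.7796). Price 23.5899; hedge Δ=1.0000, bond B=-83.7182.
  t=2,j=0: stock 59.2012 → up 69.2654 (V=-14.4528), down 55.6491 (V=-28.0691). Price -16.9062; hedge Δ=1.0000, bond B=-76.1074.
  t=2,j=1: stock 73.6866 → up 86.2133 (V=2.4951), down 69.2654 (V=-14.4528). Price -2.4208; hedge Δ=1.0000, bond B=-76.1074.
  t=2,j=2: stock 91.7163 → up 107.3081 (V=23.5899), down 86.2133 (V=2.4951). Price 15.6089; hedge Δ=1.0000, bond B=-76.1074.
  t=1,j=0: stock 62.9800 → up 73.6866 (V=-2.4208), down 59.2012 (V=-16.9062). Price -6.2086; hedge Δ=1.0000, bond B=-69.1886.
  t=1,j=1: stock 78.3900 → up 91.7163 (V=15.6089), down 73.6866 (V=-2.4208). Price 9.2014; hedge Δ=1.0000, bond B=-69.1886.
  t=0,j=0: stock 67.0000 → up 78.3900 (V=9.2014), down 62.9800 (V=-6.2086). Price 4.1013; hedge Δ=1.0000, bond B=-62.8987.
Check: Δ(0,0)·S0 + B(0,0) = 4.1013 = V0.

(0,0): Delta=1.0000 Bond=-62.8987
(1,0): Delta=1.0000 Bond=-69.1886
(1,1): Delta=1.0000 Bond=-69.1886
(2,0): Delta=1.0000 Bond=-76.1074
(2,1): Delta=1.0000 Bond=-76.1074
(2,2): Delta=1.0000 Bond=-76.1074
(3,0): Delta=1.0000 Bond=-83.7182
(3,1): Delta=1.0000 Bond=-83.7182
(3,2): Delta=1.0000 Bond=-83.7182
(3,3): Delta=1.0000 Bond=-83.7182
V0=4.1013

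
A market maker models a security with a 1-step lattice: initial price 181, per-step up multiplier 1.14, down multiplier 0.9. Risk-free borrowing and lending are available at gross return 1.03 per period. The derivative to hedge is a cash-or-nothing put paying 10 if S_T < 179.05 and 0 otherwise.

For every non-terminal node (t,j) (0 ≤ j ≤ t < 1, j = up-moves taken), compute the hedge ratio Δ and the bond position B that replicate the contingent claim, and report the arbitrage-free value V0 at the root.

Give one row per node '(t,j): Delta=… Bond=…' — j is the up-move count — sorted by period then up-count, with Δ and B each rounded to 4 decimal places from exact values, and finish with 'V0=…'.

(0,0): Delta=-0.2302 Bond=46.1165
V0=4.4498

No-arbitrage ⇒ martingale measure with p* = (R−d)/(u−d) = 0.5417.
Terminal payoffs: V(1,0)=10.0000, V(1,1)=0.0000
(0,0): S=181.0000. Δ = (V_up−V_dn)/(S_up−S_dn) = (0.0000−10.0000)/(206.3400−162.9000) = -0.2302. V = [p*·0.0000 + (1−p*)·10.0000]/1.03 = 4.4498. B = V − Δ·S = 46.1165.
Check: Δ(0,0)·S0 + B(0,0) = 4.4498 = V0.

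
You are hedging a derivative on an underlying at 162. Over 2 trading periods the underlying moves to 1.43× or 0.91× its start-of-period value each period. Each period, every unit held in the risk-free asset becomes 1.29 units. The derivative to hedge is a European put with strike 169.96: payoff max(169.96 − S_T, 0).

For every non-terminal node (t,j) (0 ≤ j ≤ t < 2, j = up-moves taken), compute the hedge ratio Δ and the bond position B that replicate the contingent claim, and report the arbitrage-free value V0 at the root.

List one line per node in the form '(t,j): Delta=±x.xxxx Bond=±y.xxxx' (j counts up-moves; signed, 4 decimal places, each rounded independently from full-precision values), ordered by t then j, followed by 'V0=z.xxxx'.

(0,0): Delta=-0.0887 Bond=15.9315
(1,0): Delta=-0.4671 Bond=76.3345
(1,1): Delta=0.0000 Bond=0.0000
V0=1.5597

No-arbitrage ⇒ martingale measure with p* = (R−d)/(u−d) = 0.7308.
Terminal payoffs: V(2,0)=35.8078, V(2,1)=0.0000, V(2,2)=0.0000
  t=1,j=0: stock 147.4200 → up 210.8106 (V=0.0000), down 134.1522 (V=35.8078). Price 7.4733; hedge Δ=-0.4671, bond B=76.3345.
  t=1,j=1: stock 231.6600 → up 331.2738 (V=0.0000), down 210.8106 (V=0.0000). Price 0.0000; hedge Δ=0.0000, bond B=0.0000.
  t=0,j=0: stock 162.0000 → up 231.6600 (V=0.0000), down 147.4200 (V=7.4733). Price 1.5597; hedge Δ=-0.0887, bond B=15.9315.
Root portfolio cost Δ·162+B reproduces V0=1.5597.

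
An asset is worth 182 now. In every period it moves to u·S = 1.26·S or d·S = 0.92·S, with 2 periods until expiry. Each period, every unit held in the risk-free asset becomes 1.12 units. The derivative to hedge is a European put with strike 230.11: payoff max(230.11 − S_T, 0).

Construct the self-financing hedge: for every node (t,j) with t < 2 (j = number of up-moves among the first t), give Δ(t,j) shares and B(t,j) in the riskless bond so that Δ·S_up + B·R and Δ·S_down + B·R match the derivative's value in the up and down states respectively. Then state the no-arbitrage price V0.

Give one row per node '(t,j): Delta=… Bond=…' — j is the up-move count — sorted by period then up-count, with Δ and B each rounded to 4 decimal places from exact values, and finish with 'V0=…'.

The replicating-portfolio and risk-neutral prices coincide; use p* = (1.12−0.92)/(1.26−0.92) = 0.5882 for the latter.
Payoff layer (t=2): V(2,0)=76.0652, V(2,1)=19.1356, V(2,2)=0.0000
Node (1,0) S=167.4400: V=(p*·19.1356+(1−p*)·76.0652)/1.12=38.0154; Δ=(19.1356−76.0652)/(210.9744−154.0448)=-1.0000; B=V−Δ·S=205.4554
Node (1,1) S=229.3200: V=(p*·0.0000+(1−p*)·19.1356)/1.12=7.0351; Δ=(0.0000−19.1356)/(288.9432−210.9744)=-0.2454; B=V−Δ·S=63.3163
Node (0,0) S=182.0000: V=(p*·7.0351+(1−p*)·38.0154)/1.12=17.6712; Δ=(7.0351−38.0154)/(229.3200−167.4400)=-0.5006; B=V−Δ·S=108.7894
Check: Δ(0,0)·S0 + B(0,0) = 17.6712 = V0.

(0,0): Delta=-0.5006 Bond=108.7894
(1,0): Delta=-1.0000 Bond=205.4554
(1,1): Delta=-0.2454 Bond=63.3163
V0=17.6712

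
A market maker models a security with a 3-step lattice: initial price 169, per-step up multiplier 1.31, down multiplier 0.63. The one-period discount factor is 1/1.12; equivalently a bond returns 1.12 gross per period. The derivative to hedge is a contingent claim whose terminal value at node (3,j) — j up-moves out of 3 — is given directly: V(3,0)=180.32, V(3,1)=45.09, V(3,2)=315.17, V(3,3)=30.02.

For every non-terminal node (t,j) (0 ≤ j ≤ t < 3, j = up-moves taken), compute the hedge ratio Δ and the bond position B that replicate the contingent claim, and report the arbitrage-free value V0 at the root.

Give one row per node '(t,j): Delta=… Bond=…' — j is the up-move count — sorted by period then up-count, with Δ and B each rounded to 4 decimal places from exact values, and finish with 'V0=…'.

(0,0): Delta=-0.3459 Bond=172.3106
(1,0): Delta=1.9341 Bond=-49.7649
(1,1): Delta=-0.7711 Bond=287.1165
(2,0): Delta=-2.9648 Bond=272.8631
(2,1): Delta=2.8476 Bond=-183.1528
(2,2): Delta=-1.4459 Bond=517.2795
V0=113.8521

Risk-neutral probability p* = (R−d)/(u−d) = (1.12−0.63)/(1.31−0.63) = 0.7206.
At expiry t=3: V(3,0)=180.3200, V(3,1)=45.0900, V(3,2)=315.1700, V(3,3)=30.0200
Node (2,0) S=67.0761: V=(p*·45.0900+(1−p*)·180.3200)/1.12=73.9954; Δ=(45.0900−180.3200)/(87.8697−42.2579)=-2.9648; B=V−Δ·S=272.8631
Node (2,1) S=139.4757: V=(p*·315.1700+(1−p*)·45.0900)/1.12=214.0236; Δ=(315.1700−45.0900)/(182.7132−87.8697)=2.8476; B=V−Δ·S=-183.1528
Node (2,2) S=290.0209: V=(p*·30.0200+(1−p*)·315.1700)/1.12=97.9413; Δ=(30.0200−315.1700)/(379.9274−182.7132)=-1.4459; B=V−Δ·S=517.2795
Node (1,0) S=106.4700: V=(p*·214.0236+(1−p*)·73.9954)/1.12=156.1590; Δ=(214.0236−73.9954)/(139.4757−67.0761)=1.9341; B=V−Δ·S=-49.7649
Node (1,1) S=221.3900: V=(p*·97.9413+(1−p*)·214.0236)/1.12=116.4072; Δ=(97.9413−214.0236)/(290.0209−139.4757)=-0.7711; B=V−Δ·S=287.1165
Node (0,0) S=169.0000: V=(p*·116.4072+(1−p*)·156.1590)/1.12=113.8521; Δ=(116.4072−156.1590)/(221.3900−106.4700)=-0.3459; B=V−Δ·S=172.3106
The time-0 hedge costs 113.8521, which is the no-arbitrage price.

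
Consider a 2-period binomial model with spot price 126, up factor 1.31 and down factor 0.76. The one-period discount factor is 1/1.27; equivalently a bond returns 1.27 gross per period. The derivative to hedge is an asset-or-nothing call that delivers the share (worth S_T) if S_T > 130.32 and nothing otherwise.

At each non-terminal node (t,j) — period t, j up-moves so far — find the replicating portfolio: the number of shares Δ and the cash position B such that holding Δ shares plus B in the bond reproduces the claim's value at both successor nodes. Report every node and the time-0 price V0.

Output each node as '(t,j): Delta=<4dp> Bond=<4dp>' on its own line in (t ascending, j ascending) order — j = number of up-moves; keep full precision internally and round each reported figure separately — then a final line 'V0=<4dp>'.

The replicating-portfolio and risk-neutral prices coincide; use p* = (1.27−0.76)/(1.31−0.76) = 0.9273 for the latter.
Payoff layer (t=2): V(2,0)=0.0000, V(2,1)=0.0000, V(2,2)=216.2286
  t=1,j=0: stock 95.7600 → up 125.4456 (V=0.0000), down 72.7776 (V=0.0000). Price 0.0000; hedge Δ=0.0000, bond B=0.0000.
  t=1,j=1: stock 165.0600 → up 216.2286 (V=216.2286), down 125.4456 (V=0.0000). Price 157.8763; hedge Δ=2.3818, bond B=-235.2666.
  t=0,j=0: stock 126.0000 → up 165.0600 (V=157.8763), down 95.7600 (V=0.0000). Price 115.2712; hedge Δ=2.2782, bond B=-171.7766.
The time-0 hedge costs 115.2712, which is the no-arbitrage price.

(0,0): Delta=2.2782 Bond=-171.7766
(1,0): Delta=0.0000 Bond=0.0000
(1,1): Delta=2.3818 Bond=-235.2666
V0=115.2712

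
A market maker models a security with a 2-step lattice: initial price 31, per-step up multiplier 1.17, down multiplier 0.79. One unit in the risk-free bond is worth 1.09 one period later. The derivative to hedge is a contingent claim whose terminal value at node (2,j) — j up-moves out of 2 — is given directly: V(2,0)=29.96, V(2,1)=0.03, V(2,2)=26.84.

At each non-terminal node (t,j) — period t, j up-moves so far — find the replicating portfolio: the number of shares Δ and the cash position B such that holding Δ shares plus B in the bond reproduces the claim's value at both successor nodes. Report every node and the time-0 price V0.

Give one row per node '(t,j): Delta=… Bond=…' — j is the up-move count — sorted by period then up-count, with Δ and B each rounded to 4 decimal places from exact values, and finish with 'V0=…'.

(0,0): Delta=1.1577 Bond=-20.6817
(1,0): Delta=-3.2161 Bond=84.5715
(1,1): Delta=1.9452 Bond=-51.1070
V0=15.2061

Since d<R<u, set p* = (R−d)/(u−d) = 0.7895; price each node as the discounted p*-expectation of its children.
At expiry t=2: V(2,0)=29.9600, V(2,1)=0.0300, V(2,2)=26.8400
(1,0): S=24.4900. Δ = (V_up−V_dn)/(S_up−S_dn) = (0.0300−29.9600)/(28.6533−19.3471) = -3.2161. V = [p*·0.0300 + (1−p*)·29.9600]/1.09 = 5.8083. B = V − Δ·S = 84.5715.
(1,1): S=36.2700. Δ = (V_up−V_dn)/(S_up−S_dn) = (26.8400−0.0300)/(42.4359−28.6533) = 1.9452. V = [p*·26.8400 + (1−p*)·0.0300]/1.09 = 19.4457. B = V − Δ·S = -51.1070.
(0,0): S=31.0000. Δ = (V_up−V_dn)/(S_up−S_dn) = (19.4457−5.8083)/(36.2700−24.4900) = 1.1577. V = [p*·19.4457 + (1−p*)·5.8083]/1.09 = 15.2061. B = V − Δ·S = -20.6817.
Root portfolio cost Δ·31+B reproduces V0=15.2061.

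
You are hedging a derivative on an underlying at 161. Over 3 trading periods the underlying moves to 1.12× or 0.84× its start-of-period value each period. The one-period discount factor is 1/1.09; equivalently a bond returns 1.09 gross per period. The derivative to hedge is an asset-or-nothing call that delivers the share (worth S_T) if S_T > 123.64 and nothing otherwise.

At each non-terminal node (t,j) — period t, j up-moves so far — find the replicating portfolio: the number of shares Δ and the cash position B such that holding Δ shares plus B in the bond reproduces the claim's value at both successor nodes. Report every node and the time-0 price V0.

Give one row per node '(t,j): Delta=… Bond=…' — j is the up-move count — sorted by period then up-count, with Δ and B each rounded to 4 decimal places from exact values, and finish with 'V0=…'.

(0,0): Delta=1.0205 Bond=-3.3835
(1,0): Delta=1.2477 Bond=-34.4218
(1,1): Delta=1.0000 Bond=0.0000
(2,0): Delta=4.0000 Bond=-350.1847
(2,1): Delta=1.0000 Bond=0.0000
(2,2): Delta=1.0000 Bond=0.0000
V0=160.9094

The replicating-portfolio and risk-neutral prices coincide; use p* = (1.09−0.84)/(1.12−0.84) = 0.8929 for the latter.
At expiry t=3: V(3,0)=0.0000, V(3,1)=127.2338, V(3,2)=169.6451, V(3,3)=226.1934
  t=2,j=0: stock 113.6016 → up 127.2338 (V=127.2338), down 95.4253 (V=0.0000). Price 104.2217; hedge Δ=4.0000, bond B=-350.1847.
  t=2,j=1: stock 151.4688 → up 169.6451 (V=169.6451), down 127.2338 (V=127.2338). Price 151.4688; hedge Δ=1.0000, bond B=0.0000.
  t=2,j=2: stock 201.9584 → up 226.1934 (V=226.1934), down 169.6451 (V=169.6451). Price 201.9584; hedge Δ=1.0000, bond B=0.0000.
  t=1,j=0: stock 135.2400 → up 151.4688 (V=151.4688), down 113.6016 (V=104.2217). Price 134.3180; hedge Δ=1.2477, bond B=-34.4218.
  t=1,j=1: stock 180.3200 → up 201.9584 (V=201.9584), down 151.4688 (V=151.4688). Price 180.3200; hedge Δ=1.0000, bond B=0.0000.
  t=0,j=0: stock 161.0000 → up 180.3200 (V=180.3200), down 135.2400 (V=134.3180). Price 160.9094; hedge Δ=1.0205, bond B=-3.3835.
Root portfolio cost Δ·161+B reproduces V0=160.9094.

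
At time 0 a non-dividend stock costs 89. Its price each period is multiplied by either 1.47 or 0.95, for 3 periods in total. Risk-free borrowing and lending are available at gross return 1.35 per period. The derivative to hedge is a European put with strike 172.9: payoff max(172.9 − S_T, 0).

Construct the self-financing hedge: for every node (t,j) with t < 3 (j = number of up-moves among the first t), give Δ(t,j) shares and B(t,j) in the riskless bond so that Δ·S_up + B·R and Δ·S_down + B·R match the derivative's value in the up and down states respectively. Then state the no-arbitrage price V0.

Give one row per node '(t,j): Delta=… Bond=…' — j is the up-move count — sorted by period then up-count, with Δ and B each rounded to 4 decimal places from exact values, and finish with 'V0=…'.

Since d<R<u, set p* = (R−d)/(u−d) = 0.7692; price each node as the discounted p*-expectation of its children.
Terminal payoffs: V(3,0)=96.5936, V(3,1)=54.8259, V(3,2)=0.0000, V(3,3)=0.0000
(2,0): S=80.3225. Δ = (V_up−V_dn)/(S_up−S_dn) = (54.8259−96.5936)/(118.0741−76.3064) = -1.0000. V = [p*·54.8259 + (1−p*)·96.5936]/1.35 = 47.7516. B = V − Δ·S = 128.0741.
(2,1): S=124.2885. Δ = (V_up−V_dn)/(S_up−S_dn) = (0.0000−54.8259)/(182.7041−118.0741) = -0.8483. V = [p*·0.0000 + (1−p*)·54.8259]/1.35 = 9.3720. B = V − Δ·S = 114.8064.
(2,2): S=192.3201. Δ = (V_up−V_dn)/(S_up−S_dn) = (0.0000−0.0000)/(282.7105−182.7041) = 0.0000. V = [p*·0.0000 + (1−p*)·0.0000]/1.35 = 0.0000. B = V − Δ·S = 0.0000.
(1,0): S=84.5500. Δ = (V_up−V_dn)/(S_up−S_dn) = (9.3720−47.7516)/(124.2885−80.3225) = -0.8729. V = [p*·9.3720 + (1−p*)·47.7516]/1.35 = 13.5028. B = V − Δ·S = 87.3098.
(1,1): S=130.8300. Δ = (V_up−V_dn)/(S_up−S_dn) = (0.0000−9.3720)/(192.3201−124.2885) = -0.1378. V = [p*·0.0000 + (1−p*)·9.3720]/1.35 = 1.6020. B = V − Δ·S = 19.6250.
(0,0): S=89.0000. Δ = (V_up−V_dn)/(S_up−S_dn) = (1.6020−13.5028)/(130.8300−84.5500) = -0.2571. V = [p*·1.6020 + (1−p*)·13.5028]/1.35 = 3.2210. B = V − Δ·S = 26.1071.
Self-financing check: at every node Δ·S+B equals the discounted successor values.

(0,0): Delta=-0.2571 Bond=26.1071
(1,0): Delta=-0.8729 Bond=87.3098
(1,1): Delta=-0.1378 Bond=19.6250
(2,0): Delta=-1.0000 Bond=128.0741
(2,1): Delta=-0.8483 Bond=114.8064
(2,2): Delta=0.0000 Bond=0.0000
V0=3.2210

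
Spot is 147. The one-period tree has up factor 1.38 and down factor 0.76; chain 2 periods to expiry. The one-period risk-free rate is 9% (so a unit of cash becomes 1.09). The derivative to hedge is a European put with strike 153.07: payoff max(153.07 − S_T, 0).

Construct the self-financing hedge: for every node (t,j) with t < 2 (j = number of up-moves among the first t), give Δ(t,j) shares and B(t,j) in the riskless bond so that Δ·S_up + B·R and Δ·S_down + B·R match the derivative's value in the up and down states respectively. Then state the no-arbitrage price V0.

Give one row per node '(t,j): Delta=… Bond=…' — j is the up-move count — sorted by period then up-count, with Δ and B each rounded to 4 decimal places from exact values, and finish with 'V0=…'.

Under the risk-neutral measure, an up-move has probability p* = (R−d)/(u−d) = 0.5323 and values discount at R = 1.09.
Terminal payoffs: V(2,0)=68.1628, V(2,1)=0.0000, V(2,2)=0.0000
  t=1,j=0: stock 111.7200 → up 154.1736 (V=0.0000), down 84.9072 (V=68.1628). Price 29.2501; hedge Δ=-0.9841, bond B=139.1901.
  t=1,j=1: stock 202.8600 → up 279.9468 (V=0.0000), down 154.1736 (V=0.0000). Price 0.0000; hedge Δ=0.0000, bond B=0.0000.
  t=0,j=0: stock 147.0000 → up 202.8600 (V=0.0000), down 111.7200 (V=29.2501). Price 12.5518; hedge Δ=-0.3209, bond B=59.7294.
Each (Δ,B) replicates both successor values, so the strategy is self-financing and V0 is arbitrage-free.

(0,0): Delta=-0.3209 Bond=59.7294
(1,0): Delta=-0.9841 Bond=139.1901
(1,1): Delta=0.0000 Bond=0.0000
V0=12.5518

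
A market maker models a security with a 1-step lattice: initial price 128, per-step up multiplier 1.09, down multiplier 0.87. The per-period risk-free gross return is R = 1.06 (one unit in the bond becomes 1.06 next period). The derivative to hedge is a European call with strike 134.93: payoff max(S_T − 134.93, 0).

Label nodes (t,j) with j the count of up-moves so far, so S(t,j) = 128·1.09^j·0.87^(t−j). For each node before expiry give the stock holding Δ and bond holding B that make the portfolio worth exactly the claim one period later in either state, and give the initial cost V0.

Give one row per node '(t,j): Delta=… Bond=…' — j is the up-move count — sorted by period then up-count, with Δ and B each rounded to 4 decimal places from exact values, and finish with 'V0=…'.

Since d<R<u, set p* = (R−d)/(u−d) = 0.8636; price each node as the discounted p*-expectation of its children.
At expiry t=1: V(1,0)=0.0000, V(1,1)=4.5900
(0,0): S=128.0000. Δ = (V_up−V_dn)/(S_up−S_dn) = (4.5900−0.0000)/(139.5200−111.3600) = 0.1630. V = [p*·4.5900 + (1−p*)·0.0000]/1.06 = 3.7397. B = V − Δ·S = -17.1239.
Root portfolio cost Δ·128+B reproduces V0=3.7397.

(0,0): Delta=0.1630 Bond=-17.1239
V0=3.7397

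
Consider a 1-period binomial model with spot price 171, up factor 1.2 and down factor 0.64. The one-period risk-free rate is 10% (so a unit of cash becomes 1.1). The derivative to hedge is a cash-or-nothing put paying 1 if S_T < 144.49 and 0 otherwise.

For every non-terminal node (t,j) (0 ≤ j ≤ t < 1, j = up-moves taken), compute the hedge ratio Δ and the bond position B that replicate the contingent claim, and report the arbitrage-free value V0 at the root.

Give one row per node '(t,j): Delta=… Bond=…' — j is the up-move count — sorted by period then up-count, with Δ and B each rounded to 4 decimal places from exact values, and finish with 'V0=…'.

(0,0): Delta=-0.0104 Bond=1.9481
V0=0.1623

Under the risk-neutral measure, an up-move has probability p* = (R−d)/(u−d) = 0.8214 and values discount at R = 1.1.
Terminal values V(1,·): V(1,0)=1.0000, V(1,1)=0.0000
  t=0,j=0: stock 171.0000 → up 205.2000 (V=0.0000), down 109.4400 (V=1.0000). Price 0.1623; hedge Δ=-0.0104, bond B=1.9481.
The time-0 hedge costs 0.1623, which is the no-arbitrage price.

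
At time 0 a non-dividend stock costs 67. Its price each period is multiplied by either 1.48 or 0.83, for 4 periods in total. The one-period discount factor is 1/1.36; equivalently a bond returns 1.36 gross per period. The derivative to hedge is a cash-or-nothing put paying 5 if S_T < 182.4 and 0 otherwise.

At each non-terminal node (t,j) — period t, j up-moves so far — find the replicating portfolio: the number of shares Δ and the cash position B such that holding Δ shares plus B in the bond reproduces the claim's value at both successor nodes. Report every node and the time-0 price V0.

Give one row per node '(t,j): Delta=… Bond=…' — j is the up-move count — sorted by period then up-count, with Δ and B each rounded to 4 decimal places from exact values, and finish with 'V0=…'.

The replicating-portfolio and risk-neutral prices coincide; use p* = (1.36−0.83)/(1.48−0.83) = 0.8154 for the latter.
Terminal values V(4,·): V(4,0)=5.0000, V(4,1)=5.0000, V(4,2)=5.0000, V(4,3)=5.0000, V(4,4)=0.0000
Node (3,0) S=38.3097: V=(p*·5.0000+(1−p*)·5.0000)/1.36=3.6765; Δ=(5.0000−5.0000)/(56.6984−31.7971)=0.0000; B=V−Δ·S=3.6765
Node (3,1) S=68.3113: V=(p*·5.0000+(1−p*)·5.0000)/1.36=3.6765; Δ=(5.0000−5.0000)/(101.1008−56.6984)=0.0000; B=V−Δ·S=3.6765
Node (3,2) S=121.8081: V=(p*·5.0000+(1−p*)·5.0000)/1.36=3.6765; Δ=(5.0000−5.0000)/(180.2761−101.1008)=0.0000; B=V−Δ·S=3.6765
Node (3,3) S=217.2001: V=(p*·0.0000+(1−p*)·5.0000)/1.36=0.6787; Δ=(0.0000−5.0000)/(321.4561−180.2761)=-0.0354; B=V−Δ·S=8.3710
Node (2,0) S=46.1563: V=(p*·3.6765+(1−p*)·3.6765)/1.36=2.7033; Δ=(3.6765−3.6765)/(68.3113−38.3097)=0.0000; B=V−Δ·S=2.7033
Node (2,1) S=82.3028: V=(p*·3.6765+(1−p*)·3.6765)/1.36=2.7033; Δ=(3.6765−3.6765)/(121.8081−68.3113)=0.0000; B=V−Δ·S=2.7033
Node (2,2) S=146.7568: V=(p*·0.6787+(1−p*)·3.6765)/1.36=0.9060; Δ=(0.6787−3.6765)/(217.2001−121.8081)=-0.0314; B=V−Δ·S=5.5179
Node (1,0) S=55.6100: V=(p*·2.7033+(1−p*)·2.7033)/1.36=1.9877; Δ=(2.7033−2.7033)/(82.3028−46.1563)=0.0000; B=V−Δ·S=1.9877
Node (1,1) S=99.1600: V=(p*·0.9060+(1−p*)·2.7033)/1.36=0.9102; Δ=(0.9060−2.7033)/(146.7568−82.3028)=-0.0279; B=V−Δ·S=3.6752
Node (0,0) S=67.0000: V=(p*·0.9102+(1−p*)·1.9877)/1.36=0.8155; Δ=(0.9102−1.9877)/(99.1600−55.6100)=-0.0247; B=V−Δ·S=2.4733
The time-0 hedge costs 0.8155, which is the no-arbitrage price.

(0,0): Delta=-0.0247 Bond=2.4733
(1,0): Delta=0.0000 Bond=1.9877
(1,1): Delta=-0.0279 Bond=3.6752
(2,0): Delta=0.0000 Bond=2.7033
(2,1): Delta=0.0000 Bond=2.7033
(2,2): Delta=-0.0314 Bond=5.5179
(3,0): Delta=0.0000 Bond=3.6765
(3,1): Delta=0.0000 Bond=3.6765
(3,2): Delta=0.0000 Bond=3.6765
(3,3): Delta=-0.0354 Bond=8.3710
V0=0.8155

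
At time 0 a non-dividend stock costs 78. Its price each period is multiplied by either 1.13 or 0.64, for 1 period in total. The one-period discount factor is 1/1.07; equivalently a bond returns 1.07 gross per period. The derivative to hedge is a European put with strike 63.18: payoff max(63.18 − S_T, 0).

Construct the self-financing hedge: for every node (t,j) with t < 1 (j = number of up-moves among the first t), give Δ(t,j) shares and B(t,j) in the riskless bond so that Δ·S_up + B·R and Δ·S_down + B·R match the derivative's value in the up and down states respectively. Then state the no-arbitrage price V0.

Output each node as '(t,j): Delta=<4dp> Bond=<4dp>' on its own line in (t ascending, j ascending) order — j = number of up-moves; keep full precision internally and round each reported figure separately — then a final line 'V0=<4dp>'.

(0,0): Delta=-0.3469 Bond=28.5787
V0=1.5175

Risk-neutral probability p* = (R−d)/(u−d) = (1.07−0.64)/(1.13−0.64) = 0.8776.
Terminal values V(1,·): V(1,0)=13.2600, V(1,1)=0.0000
Node (0,0) S=78.0000: V=(p*·0.0000+(1−p*)·13.2600)/1.07=1.5175; Δ=(0.0000−13.2600)/(88.1400−49.9200)=-0.3469; B=V−Δ·S=28.5787
Self-financing check: at every node Δ·S+B equals the discounted successor values.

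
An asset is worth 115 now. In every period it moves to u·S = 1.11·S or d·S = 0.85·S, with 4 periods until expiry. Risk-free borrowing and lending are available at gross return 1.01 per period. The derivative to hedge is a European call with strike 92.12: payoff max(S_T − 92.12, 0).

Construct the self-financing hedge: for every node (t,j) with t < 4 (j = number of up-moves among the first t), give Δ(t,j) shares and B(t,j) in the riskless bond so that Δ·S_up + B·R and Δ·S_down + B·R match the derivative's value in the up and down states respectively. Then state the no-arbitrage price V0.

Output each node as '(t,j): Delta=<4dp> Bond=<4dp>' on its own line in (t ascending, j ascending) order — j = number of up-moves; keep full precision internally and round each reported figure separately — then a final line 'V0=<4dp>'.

(0,0): Delta=0.8444 Bond=-68.1087
(1,0): Delta=0.6446 Bond=-49.2589
(1,1): Delta=0.9400 Bond=-80.9966
(2,0): Delta=0.2892 Bond=-20.2191
(2,1): Delta=0.8147 Bond=-68.2092
(2,2): Delta=1.0000 Bond=-90.3049
(3,0): Delta=0.0000 Bond=0.0000
(3,1): Delta=0.4275 Bond=-33.1847
(3,2): Delta=1.0000 Bond=-91.2079
(3,3): Delta=1.0000 Bond=-91.2079
V0=28.9968

Risk-neutral probability p* = (R−d)/(u−d) = (1.01−0.85)/(1.11−0.85) = 0.6154.
At expiry t=4: V(4,0)=0.0000, V(4,1)=0.0000, V(4,2)=10.2521, V(4,3)=41.5659, V(4,4)=82.4581
Node (3,0) S=70.6244: V=(p*·0.0000+(1−p*)·0.0000)/1.01=0.0000; Δ=(0.0000−0.0000)/(78.3931−60.0307)=0.0000; B=V−Δ·S=0.0000
Node (3,1) S=92.2271: V=(p*·10.2521+(1−p*)·0.0000)/1.01=6.2465; Δ=(10.2521−0.0000)/(102.3721−78.3931)=0.4275; B=V−Δ·S=-33.1847
Node (3,2) S=120.4378: V=(p*·41.5659+(1−p*)·10.2521)/1.01=29.2299; Δ=(41.5659−10.2521)/(133.6859−102.3721)=1.0000; B=V−Δ·S=-91.2079
Node (3,3) S=157.2776: V=(p*·82.4581+(1−p*)·41.5659)/1.01=66.0696; Δ=(82.4581−41.5659)/(174.5781−133.6859)=1.0000; B=V−Δ·S=-91.2079
Node (2,0) S=83.0875: V=(p*·6.2465+(1−p*)·0.0000)/1.01=3.8060; Δ=(6.2465−0.0000)/(92.2271−70.6244)=0.2892; B=V−Δ·S=-20.2191
Node (2,1) S=108.5025: V=(p*·29.2299+(1−p*)·6.2465)/1.01=20.1882; Δ=(29.2299−6.2465)/(120.4378−92.2271)=0.8147; B=V−Δ·S=-68.2092
Node (2,2) S=141.6915: V=(p*·66.0696+(1−p*)·29.2299)/1.01=51.3866; Δ=(66.0696−29.2299)/(157.2776−120.4378)=1.0000; B=V−Δ·S=-90.3049
Node (1,0) S=97.7500: V=(p*·20.1882+(1−p*)·3.8060)/1.01=13.7499; Δ=(20.1882−3.8060)/(108.5025−83.0875)=0.6446; B=V−Δ·S=-49.2589
Node (1,1) S=127.6500: V=(p*·51.3866+(1−p*)·20.1882)/1.01=38.9973; Δ=(51.3866−20.1882)/(141.6915−108.5025)=0.9400; B=V−Δ·S=-80.9966
Node (0,0) S=115.0000: V=(p*·38.9973+(1−p*)·13.7499)/1.01=28.9968; Δ=(38.9973−13.7499)/(127.6500−97.7500)=0.8444; B=V−Δ·S=-68.1087
The time-0 hedge costs 28.9968, which is the no-arbitrage price.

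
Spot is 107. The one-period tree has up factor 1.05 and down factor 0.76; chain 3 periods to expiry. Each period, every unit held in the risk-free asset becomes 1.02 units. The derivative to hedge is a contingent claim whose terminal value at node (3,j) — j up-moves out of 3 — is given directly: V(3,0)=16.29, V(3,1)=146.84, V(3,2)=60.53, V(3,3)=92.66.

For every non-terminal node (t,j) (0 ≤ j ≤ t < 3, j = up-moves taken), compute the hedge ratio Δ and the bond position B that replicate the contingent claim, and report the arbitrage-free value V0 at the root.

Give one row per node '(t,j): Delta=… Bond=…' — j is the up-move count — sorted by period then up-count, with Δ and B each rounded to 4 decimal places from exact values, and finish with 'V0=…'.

(0,0): Delta=0.3473 Bond=43.9873
(1,0): Delta=-2.6555 Bond=289.0567
(1,1): Delta=0.5981 Bond=16.6913
(2,0): Delta=7.2840 Bond=-319.4520
(2,1): Delta=-3.4856 Bond=365.7174
(2,2): Delta=0.9392 Bond=-23.2086
V0=81.1527

Risk-neutral probability p* = (R−d)/(u−d) = (1.02−0.76)/(1.05−0.76) = 0.8966.
Terminal payoffs: V(3,0)=16.2900, V(3,1)=146.8400, V(3,2)=60.5300, V(3,3)=92.6600
(2,0): S=61.8032. Δ = (V_up−V_dn)/(S_up−S_dn) = (146.8400−16.2900)/(64.8934−46.9704) = 7.2840. V = [p*·146.8400 + (1−p*)·16.2900]/1.02 = 130.7204. B = V − Δ·S = -319.4520.
(2,1): S=85.3860. Δ = (V_up−V_dn)/(S_up−S_dn) = (60.5300−146.8400)/(89.6553−64.8934) = -3.4856. V = [p*·60.5300 + (1−p*)·146.8400]/1.02 = 68.0967. B = V − Δ·S = 365.7174.
(2,2): S=117.9675. Δ = (V_up−V_dn)/(S_up−S_dn) = (92.6600−60.5300)/(123.8659−89.6553) = 0.9392. V = [p*·92.6600 + (1−p*)·60.5300]/1.02 = 87.5845. B = V − Δ·S = -23.2086.
(1,0): S=81.3200. Δ = (V_up−V_dn)/(S_up−S_dn) = (68.0967−130.7204)/(85.3860−61.8032) = -2.6555. V = [p*·68.0967 + (1−p*)·130.7204]/1.02 = 73.1127. B = V − Δ·S = 289.0567.
(1,1): S=112.3500. Δ = (V_up−V_dn)/(S_up−S_dn) = (87.5845−68.0967)/(117.9675−85.3860) = 0.5981. V = [p*·87.5845 + (1−p*)·68.0967]/1.02 = 83.8907. B = V − Δ·S = 16.6913.
(0,0): S=107.0000. Δ = (V_up−V_dn)/(S_up−S_dn) = (83.8907−73.1127)/(112.3500−81.3200) = 0.3473. V = [p*·83.8907 + (1−p*)·73.1127]/1.02 = 81.1527. B = V − Δ·S = 43.9873.
The time-0 hedge costs 81.1527, which is the no-arbitrage price.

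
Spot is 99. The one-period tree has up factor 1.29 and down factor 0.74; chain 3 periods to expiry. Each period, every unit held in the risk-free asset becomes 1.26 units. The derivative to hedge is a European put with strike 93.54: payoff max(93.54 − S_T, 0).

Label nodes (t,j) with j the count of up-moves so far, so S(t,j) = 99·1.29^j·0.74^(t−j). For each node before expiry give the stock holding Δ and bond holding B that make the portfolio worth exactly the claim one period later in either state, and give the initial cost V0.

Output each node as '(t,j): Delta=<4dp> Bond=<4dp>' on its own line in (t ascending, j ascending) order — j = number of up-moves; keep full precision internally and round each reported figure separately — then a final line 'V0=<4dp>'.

Risk-neutral probability p* = (R−d)/(u−d) = (1.26−0.74)/(1.29−0.74) = 0.9455.
At expiry t=3: V(3,0)=53.4228, V(3,1)=23.6060, V(3,2)=0.0000, V(3,3)=0.0000
Node (2,0) S=54.2124: V=(p*·23.6060+(1−p*)·53.4228)/1.26=20.0257; Δ=(23.6060−53.4228)/(69.9340−40.1172)=-1.0000; B=V−Δ·S=74.2381
Node (2,1) S=94.5054: V=(p*·0.0000+(1−p*)·23.6060)/1.26=1.0219; Δ=(0.0000−23.6060)/(121.9120−69.9340)=-0.4542; B=V−Δ·S=43.9419
Node (2,2) S=164.7459: V=(p*·0.0000+(1−p*)·0.0000)/1.26=0.0000; Δ=(0.0000−0.0000)/(212.5222−121.9120)=0.0000; B=V−Δ·S=0.0000
Node (1,0) S=73.2600: V=(p*·1.0219+(1−p*)·20.0257)/1.26=1.6337; Δ=(1.0219−20.0257)/(94.5054−54.2124)=-0.4716; B=V−Δ·S=36.1861
Node (1,1) S=127.7100: V=(p*·0.0000+(1−p*)·1.0219)/1.26=0.0442; Δ=(0.0000−1.0219)/(164.7459−94.5054)=-0.0145; B=V−Δ·S=1.9022
Node (0,0) S=99.0000: V=(p*·0.0442+(1−p*)·1.6337)/1.26=0.1039; Δ=(0.0442−1.6337)/(127.7100−73.2600)=-0.0292; B=V−Δ·S=2.9939
Self-financing check: at every node Δ·S+B equals the discounted successor values.

(0,0): Delta=-0.0292 Bond=2.9939
(1,0): Delta=-0.4716 Bond=36.1861
(1,1): Delta=-0.0145 Bond=1.9022
(2,0): Delta=-1.0000 Bond=74.2381
(2,1): Delta=-0.4542 Bond=43.9419
(2,2): Delta=0.0000 Bond=0.0000
V0=0.1039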